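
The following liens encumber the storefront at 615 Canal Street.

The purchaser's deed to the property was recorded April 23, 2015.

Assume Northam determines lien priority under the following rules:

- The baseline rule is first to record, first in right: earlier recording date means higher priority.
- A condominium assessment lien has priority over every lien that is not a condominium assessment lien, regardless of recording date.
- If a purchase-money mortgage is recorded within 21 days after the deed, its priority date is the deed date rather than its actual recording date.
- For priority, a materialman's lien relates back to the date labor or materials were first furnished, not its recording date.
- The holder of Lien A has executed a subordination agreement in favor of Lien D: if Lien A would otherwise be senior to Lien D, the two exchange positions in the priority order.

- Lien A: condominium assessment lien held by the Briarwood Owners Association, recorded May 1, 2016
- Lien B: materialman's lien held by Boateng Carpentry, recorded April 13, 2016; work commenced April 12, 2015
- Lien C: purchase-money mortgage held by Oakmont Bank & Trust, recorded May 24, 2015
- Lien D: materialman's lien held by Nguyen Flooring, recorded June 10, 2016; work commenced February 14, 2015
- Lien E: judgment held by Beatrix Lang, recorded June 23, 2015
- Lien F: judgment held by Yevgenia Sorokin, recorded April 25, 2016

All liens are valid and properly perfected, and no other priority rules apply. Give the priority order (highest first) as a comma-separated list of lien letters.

Effective dates after the stated exceptions: B's effective date is April 12, 2015, when work began; C was recorded 31 days after the deed, outside the 21-day window, so it keeps its recording date; D relates back to February 14, 2015 (work commenced).
A, as a condominium assessment lien, has superpriority and ranks first.
Among the remaining liens, by effective date: D (February 14, 2015), B (April 12, 2015), C (May 24, 2015), E (June 23, 2015), F (April 25, 2016).
The subordination applies — A was senior to D — so A and D swap.

D, A, B, C, E, F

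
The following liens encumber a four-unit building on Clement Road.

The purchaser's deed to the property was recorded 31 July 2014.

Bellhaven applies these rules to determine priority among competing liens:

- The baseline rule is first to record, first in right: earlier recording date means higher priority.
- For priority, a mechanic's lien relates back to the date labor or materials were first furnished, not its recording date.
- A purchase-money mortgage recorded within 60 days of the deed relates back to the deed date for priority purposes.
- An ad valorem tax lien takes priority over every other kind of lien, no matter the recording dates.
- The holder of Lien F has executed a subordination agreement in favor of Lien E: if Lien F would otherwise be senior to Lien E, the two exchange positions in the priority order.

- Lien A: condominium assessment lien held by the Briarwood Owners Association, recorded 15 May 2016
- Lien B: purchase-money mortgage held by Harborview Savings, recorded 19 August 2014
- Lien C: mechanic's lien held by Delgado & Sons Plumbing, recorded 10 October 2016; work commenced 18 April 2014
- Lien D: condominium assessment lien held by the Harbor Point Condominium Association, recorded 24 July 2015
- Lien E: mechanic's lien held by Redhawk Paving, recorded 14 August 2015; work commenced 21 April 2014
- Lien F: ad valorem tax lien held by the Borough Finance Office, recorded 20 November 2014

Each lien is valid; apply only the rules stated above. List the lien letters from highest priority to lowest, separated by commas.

E, C, F, B, D, A

First, effective dates: B relates back to the deed date 31 July 2014; C relates back to 18 April 2014 (work commenced); E's effective date is 21 April 2014, when work began.
F, as an ad valorem tax lien, has superpriority and ranks first.
Remaining liens by effective date: C (18 April 2014), E (21 April 2014), B (31 July 2014), D (24 July 2015), A (15 May 2016).
F is senior to E before the subordination, so the two trade places.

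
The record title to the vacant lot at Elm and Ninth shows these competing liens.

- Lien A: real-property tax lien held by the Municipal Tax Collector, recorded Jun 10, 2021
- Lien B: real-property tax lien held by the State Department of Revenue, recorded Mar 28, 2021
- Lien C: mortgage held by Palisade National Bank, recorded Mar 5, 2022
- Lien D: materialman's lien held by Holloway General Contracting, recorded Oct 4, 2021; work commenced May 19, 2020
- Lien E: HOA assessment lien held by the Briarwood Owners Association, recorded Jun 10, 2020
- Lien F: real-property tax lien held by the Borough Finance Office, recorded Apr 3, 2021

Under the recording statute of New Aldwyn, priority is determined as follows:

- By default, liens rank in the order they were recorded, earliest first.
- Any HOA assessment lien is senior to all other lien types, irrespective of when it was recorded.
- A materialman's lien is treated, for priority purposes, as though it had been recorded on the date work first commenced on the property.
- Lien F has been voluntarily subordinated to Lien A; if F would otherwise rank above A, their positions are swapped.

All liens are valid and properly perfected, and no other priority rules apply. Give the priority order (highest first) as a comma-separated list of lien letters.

First, effective dates: D is treated as recorded May 19, 2020, the work-commencement date.
As an HOA assessment lien, E is senior to every other lien.
The other liens, earliest effective date first: D (May 19, 2020), B (Mar 28, 2021), F (Apr 3, 2021), A (Jun 10, 2021), C (Mar 5, 2022).
F is senior to A before the subordination, so the two trade places.

E, D, B, A, F, C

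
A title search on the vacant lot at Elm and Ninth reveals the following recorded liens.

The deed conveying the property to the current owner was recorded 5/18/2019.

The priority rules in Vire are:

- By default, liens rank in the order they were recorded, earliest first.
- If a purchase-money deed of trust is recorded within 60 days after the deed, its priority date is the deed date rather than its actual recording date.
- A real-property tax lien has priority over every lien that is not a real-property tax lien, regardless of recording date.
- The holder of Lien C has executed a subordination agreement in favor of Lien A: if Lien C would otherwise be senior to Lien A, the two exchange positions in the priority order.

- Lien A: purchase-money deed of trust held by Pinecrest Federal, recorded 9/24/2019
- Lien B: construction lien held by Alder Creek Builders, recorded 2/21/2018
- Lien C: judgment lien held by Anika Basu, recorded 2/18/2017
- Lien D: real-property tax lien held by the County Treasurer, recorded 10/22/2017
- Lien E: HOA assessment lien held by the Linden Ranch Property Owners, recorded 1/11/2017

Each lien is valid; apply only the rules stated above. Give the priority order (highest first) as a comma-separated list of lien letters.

Adjusting effective dates: A was recorded 129 days after the deed — beyond 60 days — so no relation-back applies.
D is a real-property tax lien, so it outranks all other liens regardless of date.
Ordering the rest by effective date: E (1/11/2017), C (2/18/2017), B (2/21/2018), A (9/24/2019).
Because C would otherwise rank above A, the subordination swaps them.

D, E, A, B, C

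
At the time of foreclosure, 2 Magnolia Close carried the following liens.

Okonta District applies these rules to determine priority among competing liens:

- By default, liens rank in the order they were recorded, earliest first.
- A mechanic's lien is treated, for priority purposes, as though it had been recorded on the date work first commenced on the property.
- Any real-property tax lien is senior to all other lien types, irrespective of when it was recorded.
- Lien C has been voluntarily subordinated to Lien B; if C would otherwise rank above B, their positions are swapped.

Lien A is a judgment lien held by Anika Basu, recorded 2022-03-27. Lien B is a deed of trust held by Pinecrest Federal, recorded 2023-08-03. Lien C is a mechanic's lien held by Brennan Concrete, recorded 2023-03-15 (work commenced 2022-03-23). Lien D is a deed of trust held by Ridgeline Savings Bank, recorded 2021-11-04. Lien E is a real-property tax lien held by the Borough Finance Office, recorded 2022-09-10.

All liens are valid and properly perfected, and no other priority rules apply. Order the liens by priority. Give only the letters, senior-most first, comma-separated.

E, D, B, A, C

First, effective dates: C relates back to 2022-03-23 (work commenced).
E is a real-property tax lien, so it outranks all other liens regardless of date.
The other liens, earliest effective date first: D (2021-11-04), C (2022-03-23), A (2022-03-27), B (2023-08-03).
Because C would otherwise rank above B, the subordination swaps them.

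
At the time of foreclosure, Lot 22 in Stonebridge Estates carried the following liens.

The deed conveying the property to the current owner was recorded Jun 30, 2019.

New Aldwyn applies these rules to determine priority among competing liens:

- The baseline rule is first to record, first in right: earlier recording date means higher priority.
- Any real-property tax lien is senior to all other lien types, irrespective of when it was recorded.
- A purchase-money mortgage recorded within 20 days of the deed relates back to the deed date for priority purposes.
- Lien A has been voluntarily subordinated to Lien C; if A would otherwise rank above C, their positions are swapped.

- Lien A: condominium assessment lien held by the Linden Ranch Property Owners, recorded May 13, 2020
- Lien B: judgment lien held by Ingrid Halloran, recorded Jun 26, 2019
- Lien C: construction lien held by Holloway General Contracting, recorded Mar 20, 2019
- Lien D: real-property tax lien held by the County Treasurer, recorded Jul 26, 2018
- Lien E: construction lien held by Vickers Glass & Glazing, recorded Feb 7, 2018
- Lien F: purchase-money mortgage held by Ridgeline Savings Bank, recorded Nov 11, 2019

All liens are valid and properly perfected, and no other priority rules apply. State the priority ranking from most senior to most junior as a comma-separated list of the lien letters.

Effective dates after the stated exceptions: F was recorded 134 days after the deed, outside the 20-day window, so it keeps its recording date.
D is a real-property tax lien and takes priority over every other lien.
Ordering the rest by effective date: E (Feb 7, 2018), C (Mar 20, 2019), B (Jun 26, 2019), F (Nov 11, 2019), A (May 13, 2020).
Since A is not senior to C, the subordination leaves the order unchanged.

D, E, C, B, F, A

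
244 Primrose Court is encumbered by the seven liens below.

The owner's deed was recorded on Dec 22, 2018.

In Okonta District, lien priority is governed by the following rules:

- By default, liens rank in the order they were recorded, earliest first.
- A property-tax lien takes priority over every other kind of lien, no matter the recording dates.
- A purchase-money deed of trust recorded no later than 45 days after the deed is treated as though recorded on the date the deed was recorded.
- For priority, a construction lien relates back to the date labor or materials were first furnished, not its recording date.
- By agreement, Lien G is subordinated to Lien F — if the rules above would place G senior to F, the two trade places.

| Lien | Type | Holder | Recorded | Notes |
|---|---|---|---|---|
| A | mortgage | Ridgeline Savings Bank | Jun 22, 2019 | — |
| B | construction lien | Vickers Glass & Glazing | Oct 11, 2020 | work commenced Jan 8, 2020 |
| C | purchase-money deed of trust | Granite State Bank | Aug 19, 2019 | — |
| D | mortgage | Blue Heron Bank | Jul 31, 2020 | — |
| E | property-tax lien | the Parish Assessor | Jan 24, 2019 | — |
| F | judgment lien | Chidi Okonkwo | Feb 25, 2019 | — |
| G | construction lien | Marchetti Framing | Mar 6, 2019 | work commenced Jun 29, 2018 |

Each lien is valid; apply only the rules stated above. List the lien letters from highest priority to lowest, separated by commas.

Adjusting effective dates: B's effective date is Jan 8, 2020, when work began; C was recorded 240 days after the deed — beyond 45 days — so no relation-back applies; G relates back to Jun 29, 2018 (work commenced).
E, as a property-tax lien, has superpriority and ranks first.
The other liens, earliest effective date first: G (Jun 29, 2018), F (Feb 25, 2019), A (Jun 22, 2019), C (Aug 19, 2019), B (Jan 8, 2020), D (Jul 31, 2020).
G would otherwise be senior to F, so under the subordination agreement G and F exchange positions.

E, F, G, A, C, B, D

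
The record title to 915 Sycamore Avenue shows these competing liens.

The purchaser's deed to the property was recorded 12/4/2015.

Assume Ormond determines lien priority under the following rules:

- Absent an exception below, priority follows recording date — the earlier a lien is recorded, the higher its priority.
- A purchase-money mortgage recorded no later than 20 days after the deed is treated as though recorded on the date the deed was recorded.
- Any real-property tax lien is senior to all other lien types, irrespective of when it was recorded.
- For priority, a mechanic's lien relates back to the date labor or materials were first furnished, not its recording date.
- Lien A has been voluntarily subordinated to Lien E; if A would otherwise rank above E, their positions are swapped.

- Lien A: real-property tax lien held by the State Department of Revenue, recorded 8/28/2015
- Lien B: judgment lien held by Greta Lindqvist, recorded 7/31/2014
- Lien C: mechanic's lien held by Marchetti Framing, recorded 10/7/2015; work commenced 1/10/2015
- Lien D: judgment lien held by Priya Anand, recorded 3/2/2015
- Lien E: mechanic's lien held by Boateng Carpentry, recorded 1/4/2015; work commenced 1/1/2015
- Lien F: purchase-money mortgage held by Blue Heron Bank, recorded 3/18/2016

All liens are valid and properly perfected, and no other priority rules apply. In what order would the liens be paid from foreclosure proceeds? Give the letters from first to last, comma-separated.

E, B, A, C, D, F

Adjusting effective dates: C is treated as recorded 1/10/2015, the work-commencement date; E's effective date is 1/1/2015, when work began; F was recorded 105 days after the deed, outside the 20-day window, so it keeps its recording date.
A is a real-property tax lien, so it outranks all other liens regardless of date.
Among the remaining liens, by effective date: B (7/31/2014), E (1/1/2015), C (1/10/2015), D (3/2/2015), F (3/18/2016).
Because A would otherwise rank above E, the subordination swaps them.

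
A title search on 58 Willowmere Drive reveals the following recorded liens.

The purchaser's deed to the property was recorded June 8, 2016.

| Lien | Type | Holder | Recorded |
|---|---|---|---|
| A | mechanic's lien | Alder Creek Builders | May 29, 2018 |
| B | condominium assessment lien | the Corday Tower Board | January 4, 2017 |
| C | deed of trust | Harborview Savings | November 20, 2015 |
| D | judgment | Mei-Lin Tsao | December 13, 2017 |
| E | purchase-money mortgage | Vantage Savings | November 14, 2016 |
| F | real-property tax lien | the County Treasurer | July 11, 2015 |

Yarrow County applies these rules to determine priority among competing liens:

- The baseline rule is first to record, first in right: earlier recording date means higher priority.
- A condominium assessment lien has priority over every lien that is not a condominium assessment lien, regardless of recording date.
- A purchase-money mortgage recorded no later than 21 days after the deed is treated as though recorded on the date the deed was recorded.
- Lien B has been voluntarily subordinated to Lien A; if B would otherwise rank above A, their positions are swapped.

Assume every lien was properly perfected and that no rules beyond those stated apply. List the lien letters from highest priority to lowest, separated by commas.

A, F, C, E, D, B

Adjusting effective dates: E was recorded 159 days after the deed, outside the 21-day window, so it keeps its recording date.
B is a condominium assessment lien, so it outranks all other liens regardless of date.
Remaining liens by effective date: F (July 11, 2015), C (November 20, 2015), E (November 14, 2016), D (December 13, 2017), A (May 29, 2018).
Because B would otherwise rank above A, the subordination swaps them.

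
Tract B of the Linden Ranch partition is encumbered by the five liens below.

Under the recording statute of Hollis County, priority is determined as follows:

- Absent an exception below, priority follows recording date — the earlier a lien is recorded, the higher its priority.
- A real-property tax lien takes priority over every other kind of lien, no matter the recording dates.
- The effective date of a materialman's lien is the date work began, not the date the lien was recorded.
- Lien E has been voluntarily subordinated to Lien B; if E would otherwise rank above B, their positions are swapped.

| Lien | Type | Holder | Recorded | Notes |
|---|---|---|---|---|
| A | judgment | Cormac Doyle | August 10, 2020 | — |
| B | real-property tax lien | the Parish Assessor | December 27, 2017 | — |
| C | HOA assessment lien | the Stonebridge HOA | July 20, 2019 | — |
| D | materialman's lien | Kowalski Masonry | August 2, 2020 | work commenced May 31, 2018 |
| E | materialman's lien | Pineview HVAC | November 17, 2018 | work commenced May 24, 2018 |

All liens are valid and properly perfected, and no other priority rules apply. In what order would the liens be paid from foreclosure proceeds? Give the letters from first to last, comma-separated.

Effective dates after the stated exceptions: D's effective date is May 31, 2018, when work began; E's effective date is May 24, 2018, when work began.
As a real-property tax lien, B is senior to every other lien.
The other liens, earliest effective date first: E (May 24, 2018), D (May 31, 2018), C (July 20, 2019), A (August 10, 2020).
E is already junior to B, so the subordination agreement changes nothing.

B, E, D, C, A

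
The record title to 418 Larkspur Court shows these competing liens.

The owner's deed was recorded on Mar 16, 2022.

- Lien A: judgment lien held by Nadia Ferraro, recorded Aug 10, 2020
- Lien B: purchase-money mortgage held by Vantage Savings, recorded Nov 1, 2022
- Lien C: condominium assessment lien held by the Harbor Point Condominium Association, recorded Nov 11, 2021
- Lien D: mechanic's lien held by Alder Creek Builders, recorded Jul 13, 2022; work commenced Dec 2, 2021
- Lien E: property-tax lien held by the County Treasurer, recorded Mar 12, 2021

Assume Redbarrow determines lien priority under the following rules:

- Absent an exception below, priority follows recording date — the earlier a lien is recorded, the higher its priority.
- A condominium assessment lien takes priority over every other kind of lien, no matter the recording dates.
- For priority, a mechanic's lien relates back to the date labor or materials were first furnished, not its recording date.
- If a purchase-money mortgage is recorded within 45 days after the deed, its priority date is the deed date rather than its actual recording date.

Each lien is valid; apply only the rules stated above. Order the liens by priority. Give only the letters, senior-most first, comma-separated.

C, A, E, D, B

Adjusting effective dates: B was recorded 230 days after the deed — beyond 45 days — so no relation-back applies; D relates back to Dec 2, 2021 (work commenced).
C, as a condominium assessment lien, has superpriority and ranks first.
Among the remaining liens, by effective date: A (Aug 10, 2020), E (Mar 12, 2021), D (Dec 2, 2021), B (Nov 1, 2022).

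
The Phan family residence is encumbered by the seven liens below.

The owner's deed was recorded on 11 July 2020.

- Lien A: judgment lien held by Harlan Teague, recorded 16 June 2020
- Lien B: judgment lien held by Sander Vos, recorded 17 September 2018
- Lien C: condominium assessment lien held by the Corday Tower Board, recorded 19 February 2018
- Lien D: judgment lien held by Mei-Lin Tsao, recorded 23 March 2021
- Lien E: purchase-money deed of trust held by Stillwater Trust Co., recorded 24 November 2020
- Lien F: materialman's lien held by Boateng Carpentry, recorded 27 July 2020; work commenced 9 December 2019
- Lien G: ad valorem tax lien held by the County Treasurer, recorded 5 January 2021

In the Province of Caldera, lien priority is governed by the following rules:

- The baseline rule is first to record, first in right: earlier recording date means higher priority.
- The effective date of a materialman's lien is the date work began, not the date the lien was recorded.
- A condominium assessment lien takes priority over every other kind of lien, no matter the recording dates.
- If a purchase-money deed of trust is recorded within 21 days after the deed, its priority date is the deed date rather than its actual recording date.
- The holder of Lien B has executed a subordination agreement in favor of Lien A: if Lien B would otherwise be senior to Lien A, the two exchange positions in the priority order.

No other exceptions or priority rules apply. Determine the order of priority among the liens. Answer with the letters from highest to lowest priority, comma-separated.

Effective dates after the stated exceptions: E missed the 21-day window (136 days after the deed), so its recording date stands; F is treated as recorded 9 December 2019, the work-commencement date.
C is a condominium assessment lien, so it outranks all other liens regardless of date.
Remaining liens by effective date: B (17 September 2018), F (9 December 2019), A (16 June 2020), E (24 November 2020), G (5 January 2021), D (23 March 2021).
B is senior to A before the subordination, so the two trade places.

C, A, F, B, E, G, D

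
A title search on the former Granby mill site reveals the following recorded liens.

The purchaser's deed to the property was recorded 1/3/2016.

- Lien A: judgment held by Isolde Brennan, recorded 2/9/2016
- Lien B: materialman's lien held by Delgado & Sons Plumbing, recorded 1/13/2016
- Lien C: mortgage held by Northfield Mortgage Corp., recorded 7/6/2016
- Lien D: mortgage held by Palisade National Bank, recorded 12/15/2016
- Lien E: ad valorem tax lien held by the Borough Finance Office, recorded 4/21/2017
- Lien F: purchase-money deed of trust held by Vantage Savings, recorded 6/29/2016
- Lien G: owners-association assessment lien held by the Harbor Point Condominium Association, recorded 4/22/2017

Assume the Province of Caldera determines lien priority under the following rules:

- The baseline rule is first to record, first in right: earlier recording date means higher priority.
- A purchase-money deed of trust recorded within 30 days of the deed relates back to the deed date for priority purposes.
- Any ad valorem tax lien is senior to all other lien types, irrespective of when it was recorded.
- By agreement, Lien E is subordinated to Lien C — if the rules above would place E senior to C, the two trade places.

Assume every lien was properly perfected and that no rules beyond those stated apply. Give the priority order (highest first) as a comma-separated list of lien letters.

C, B, A, F, E, D, G

Effective dates: F was recorded 178 days after the deed, outside the 30-day window, so it keeps its recording date.
E is an ad valorem tax lien and takes priority over every other lien.
Among the remaining liens, by effective date: B (1/13/2016), A (2/9/2016), F (6/29/2016), C (7/6/2016), D (12/15/2016), G (4/22/2017).
E would otherwise be senior to C, so under the subordination agreement E and C exchange positions.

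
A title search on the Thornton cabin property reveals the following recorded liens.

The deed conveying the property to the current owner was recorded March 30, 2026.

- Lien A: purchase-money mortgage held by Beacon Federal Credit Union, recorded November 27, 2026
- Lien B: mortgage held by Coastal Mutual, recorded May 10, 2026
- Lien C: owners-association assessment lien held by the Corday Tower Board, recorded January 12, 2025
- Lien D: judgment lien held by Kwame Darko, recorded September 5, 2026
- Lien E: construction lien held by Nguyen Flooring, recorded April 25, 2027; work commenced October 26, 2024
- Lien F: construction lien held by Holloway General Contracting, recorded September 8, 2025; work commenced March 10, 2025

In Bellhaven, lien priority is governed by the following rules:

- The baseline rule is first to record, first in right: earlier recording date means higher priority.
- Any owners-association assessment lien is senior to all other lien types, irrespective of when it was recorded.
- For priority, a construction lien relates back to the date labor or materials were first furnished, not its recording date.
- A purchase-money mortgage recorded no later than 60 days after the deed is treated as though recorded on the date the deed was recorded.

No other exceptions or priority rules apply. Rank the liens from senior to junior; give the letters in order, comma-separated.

C, E, F, B, D, A

First, effective dates: A missed the 60-day window (242 days after the deed), so its recording date stands; E is treated as recorded October 26, 2024, the work-commencement date; F relates back to March 10, 2025 (work commenced).
C, as an owners-association assessment lien, has superpriority and ranks first.
The other liens, earliest effective date first: E (October 26, 2024), F (March 10, 2025), B (May 10, 2026), D (September 5, 2026), A (November 27, 2026).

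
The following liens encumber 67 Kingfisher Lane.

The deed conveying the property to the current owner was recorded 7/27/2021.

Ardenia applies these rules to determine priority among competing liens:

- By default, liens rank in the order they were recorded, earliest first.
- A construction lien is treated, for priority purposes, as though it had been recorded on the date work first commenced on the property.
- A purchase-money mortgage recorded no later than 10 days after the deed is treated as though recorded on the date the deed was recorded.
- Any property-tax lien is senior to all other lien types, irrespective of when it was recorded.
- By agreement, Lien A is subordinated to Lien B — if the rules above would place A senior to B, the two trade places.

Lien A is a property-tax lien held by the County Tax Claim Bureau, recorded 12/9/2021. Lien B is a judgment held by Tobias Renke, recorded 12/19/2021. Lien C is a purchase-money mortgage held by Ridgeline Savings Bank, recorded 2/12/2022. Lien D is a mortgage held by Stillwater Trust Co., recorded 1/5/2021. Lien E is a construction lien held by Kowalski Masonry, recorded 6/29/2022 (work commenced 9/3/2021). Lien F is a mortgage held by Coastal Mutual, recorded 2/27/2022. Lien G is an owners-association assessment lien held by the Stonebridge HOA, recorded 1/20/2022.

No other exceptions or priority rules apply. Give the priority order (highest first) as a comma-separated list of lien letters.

B, D, E, A, G, C, F

First, effective dates: C was recorded 200 days after the deed — beyond 10 days — so no relation-back applies; E is treated as recorded 9/3/2021, the work-commencement date.
A is a property-tax lien, so it outranks all other liens regardless of date.
The other liens, earliest effective date first: D (1/5/2021), E (9/3/2021), B (12/19/2021), G (1/20/2022), C (2/12/2022), F (2/27/2022).
A is senior to B before the subordination, so the two trade places.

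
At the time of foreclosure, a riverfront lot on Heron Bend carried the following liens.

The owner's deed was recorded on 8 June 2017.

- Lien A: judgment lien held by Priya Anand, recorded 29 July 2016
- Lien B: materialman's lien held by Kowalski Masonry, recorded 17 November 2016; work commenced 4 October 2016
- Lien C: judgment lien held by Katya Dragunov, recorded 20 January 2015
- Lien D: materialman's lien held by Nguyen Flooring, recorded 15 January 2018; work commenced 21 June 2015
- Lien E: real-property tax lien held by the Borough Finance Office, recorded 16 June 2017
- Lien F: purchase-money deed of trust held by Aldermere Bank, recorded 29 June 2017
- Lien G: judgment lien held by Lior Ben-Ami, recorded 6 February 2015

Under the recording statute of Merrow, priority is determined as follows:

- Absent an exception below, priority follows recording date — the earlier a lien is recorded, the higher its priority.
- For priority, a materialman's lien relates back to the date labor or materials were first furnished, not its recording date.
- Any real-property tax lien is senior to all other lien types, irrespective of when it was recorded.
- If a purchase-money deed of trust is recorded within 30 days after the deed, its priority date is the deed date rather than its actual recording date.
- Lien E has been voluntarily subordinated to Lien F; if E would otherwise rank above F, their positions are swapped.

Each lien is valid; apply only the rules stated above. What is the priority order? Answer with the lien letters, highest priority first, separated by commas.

Effective dates after the stated exceptions: B's effective date is 4 October 2016, when work began; D relates back to 21 June 2015 (work commenced); F was recorded within the 30-day window, so its effective date is the deed date 8 June 2017.
E is a real-property tax lien and takes priority over every other lien.
Ordering the rest by effective date: C (20 January 2015), G (6 February 2015), D (21 June 2015), A (29 July 2016), B (4 October 2016), F (8 June 2017).
E is senior to F before the subordination, so the two trade places.

F, C, G, D, A, B, E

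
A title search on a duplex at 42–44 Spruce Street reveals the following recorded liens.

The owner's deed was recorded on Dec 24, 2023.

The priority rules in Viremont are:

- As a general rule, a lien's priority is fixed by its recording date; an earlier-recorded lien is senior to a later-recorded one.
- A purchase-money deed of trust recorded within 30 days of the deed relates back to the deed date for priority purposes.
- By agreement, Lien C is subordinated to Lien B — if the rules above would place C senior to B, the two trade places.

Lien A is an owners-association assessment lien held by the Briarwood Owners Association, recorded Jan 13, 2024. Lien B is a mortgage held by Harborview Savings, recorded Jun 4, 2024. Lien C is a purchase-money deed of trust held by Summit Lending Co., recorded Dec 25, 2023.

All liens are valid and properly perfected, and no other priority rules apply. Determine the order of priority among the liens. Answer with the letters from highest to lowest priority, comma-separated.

Effective dates after the stated exceptions: C was recorded within the 30-day window, so its effective date is the deed date Dec 24, 2023.
Ordering by effective date: C (Dec 24, 2023), A (Jan 13, 2024), B (Jun 4, 2024).
Because C would otherwise rank above B, the subordination swaps them.

B, A, C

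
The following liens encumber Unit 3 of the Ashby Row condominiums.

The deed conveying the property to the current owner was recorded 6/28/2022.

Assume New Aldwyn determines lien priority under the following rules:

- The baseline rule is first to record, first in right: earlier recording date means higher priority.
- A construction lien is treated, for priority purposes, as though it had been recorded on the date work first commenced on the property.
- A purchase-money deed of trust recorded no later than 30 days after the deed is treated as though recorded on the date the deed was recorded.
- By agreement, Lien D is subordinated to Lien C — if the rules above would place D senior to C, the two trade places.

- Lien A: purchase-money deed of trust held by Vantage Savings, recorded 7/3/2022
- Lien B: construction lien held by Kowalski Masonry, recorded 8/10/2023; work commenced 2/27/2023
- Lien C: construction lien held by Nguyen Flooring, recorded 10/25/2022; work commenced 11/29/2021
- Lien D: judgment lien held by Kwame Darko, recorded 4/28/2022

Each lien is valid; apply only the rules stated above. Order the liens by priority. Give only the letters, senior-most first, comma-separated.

C, D, A, B

Adjusting effective dates: A relates back to the deed date 6/28/2022; B's effective date is 2/27/2023, when work began; C's effective date is 11/29/2021, when work began.
By effective date, earliest first: C (11/29/2021), D (4/28/2022), A (6/28/2022), B (2/27/2023).
D is already junior to C, so the subordination agreement changes nothing.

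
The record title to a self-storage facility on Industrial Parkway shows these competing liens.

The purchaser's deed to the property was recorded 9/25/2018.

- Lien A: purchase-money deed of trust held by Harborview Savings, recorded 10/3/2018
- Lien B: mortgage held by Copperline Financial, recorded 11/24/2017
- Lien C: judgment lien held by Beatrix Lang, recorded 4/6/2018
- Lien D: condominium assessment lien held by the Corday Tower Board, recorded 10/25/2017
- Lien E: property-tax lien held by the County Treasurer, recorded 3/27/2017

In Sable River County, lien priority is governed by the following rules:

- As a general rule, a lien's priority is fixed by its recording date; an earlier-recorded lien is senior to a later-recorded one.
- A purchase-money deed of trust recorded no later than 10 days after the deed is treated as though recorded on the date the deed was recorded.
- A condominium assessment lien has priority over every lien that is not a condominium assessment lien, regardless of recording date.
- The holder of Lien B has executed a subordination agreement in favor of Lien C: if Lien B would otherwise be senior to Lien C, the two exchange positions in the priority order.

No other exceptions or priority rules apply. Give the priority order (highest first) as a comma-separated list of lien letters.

D, E, C, B, A

First, effective dates: A relates back to the deed date 9/25/2018.
D is a condominium assessment lien, so it outranks all other liens regardless of date.
The other liens, earliest effective date first: E (3/27/2017), B (11/24/2017), C (4/6/2018), A (9/25/2018).
Because B would otherwise rank above C, the subordination swaps them.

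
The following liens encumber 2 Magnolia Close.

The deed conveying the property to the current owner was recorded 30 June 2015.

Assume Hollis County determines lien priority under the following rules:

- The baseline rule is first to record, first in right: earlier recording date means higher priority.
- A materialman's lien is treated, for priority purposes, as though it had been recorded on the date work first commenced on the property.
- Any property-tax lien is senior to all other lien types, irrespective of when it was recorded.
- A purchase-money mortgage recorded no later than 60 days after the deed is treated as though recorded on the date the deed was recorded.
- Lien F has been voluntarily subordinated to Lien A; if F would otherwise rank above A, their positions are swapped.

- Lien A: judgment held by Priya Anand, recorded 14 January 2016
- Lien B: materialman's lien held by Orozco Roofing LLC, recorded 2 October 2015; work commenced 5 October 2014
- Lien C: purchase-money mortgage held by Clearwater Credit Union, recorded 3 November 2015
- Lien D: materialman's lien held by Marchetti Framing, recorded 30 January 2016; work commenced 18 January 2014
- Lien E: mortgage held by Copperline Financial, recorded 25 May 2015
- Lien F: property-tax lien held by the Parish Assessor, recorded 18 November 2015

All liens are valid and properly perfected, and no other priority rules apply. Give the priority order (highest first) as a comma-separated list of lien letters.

A, D, B, E, C, F

Effective dates: B is treated as recorded 5 October 2014, the work-commencement date; C was recorded 126 days after the deed, outside the 60-day window, so it keeps its recording date; D relates back to 18 January 2014 (work commenced).
F is a property-tax lien and takes priority over every other lien.
Among the remaining liens, by effective date: D (18 January 2014), B (5 October 2014), E (25 May 2015), C (3 November 2015), A (14 January 2016).
The subordination applies — F was senior to A — so F and A swap.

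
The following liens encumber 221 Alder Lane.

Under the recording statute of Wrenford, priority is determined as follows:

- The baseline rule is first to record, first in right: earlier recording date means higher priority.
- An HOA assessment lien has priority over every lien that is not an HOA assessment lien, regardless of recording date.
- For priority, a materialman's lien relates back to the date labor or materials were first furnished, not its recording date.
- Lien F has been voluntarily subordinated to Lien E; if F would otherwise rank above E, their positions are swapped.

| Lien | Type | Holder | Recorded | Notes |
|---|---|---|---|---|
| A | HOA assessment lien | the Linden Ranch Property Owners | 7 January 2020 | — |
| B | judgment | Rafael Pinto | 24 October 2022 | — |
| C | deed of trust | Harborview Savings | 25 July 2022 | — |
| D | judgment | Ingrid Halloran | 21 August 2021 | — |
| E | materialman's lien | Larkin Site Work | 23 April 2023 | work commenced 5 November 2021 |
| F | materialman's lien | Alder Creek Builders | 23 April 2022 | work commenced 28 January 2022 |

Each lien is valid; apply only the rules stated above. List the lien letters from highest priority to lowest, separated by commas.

A, D, E, F, C, B

First, effective dates: E is treated as recorded 5 November 2021, the work-commencement date; F relates back to 28 January 2022 (work commenced).
A is an HOA assessment lien, so it outranks all other liens regardless of date.
The other liens, earliest effective date first: D (21 August 2021), E (5 November 2021), F (28 January 2022), C (25 July 2022), B (24 October 2022).
F is already junior to E, so the subordination agreement changes nothing.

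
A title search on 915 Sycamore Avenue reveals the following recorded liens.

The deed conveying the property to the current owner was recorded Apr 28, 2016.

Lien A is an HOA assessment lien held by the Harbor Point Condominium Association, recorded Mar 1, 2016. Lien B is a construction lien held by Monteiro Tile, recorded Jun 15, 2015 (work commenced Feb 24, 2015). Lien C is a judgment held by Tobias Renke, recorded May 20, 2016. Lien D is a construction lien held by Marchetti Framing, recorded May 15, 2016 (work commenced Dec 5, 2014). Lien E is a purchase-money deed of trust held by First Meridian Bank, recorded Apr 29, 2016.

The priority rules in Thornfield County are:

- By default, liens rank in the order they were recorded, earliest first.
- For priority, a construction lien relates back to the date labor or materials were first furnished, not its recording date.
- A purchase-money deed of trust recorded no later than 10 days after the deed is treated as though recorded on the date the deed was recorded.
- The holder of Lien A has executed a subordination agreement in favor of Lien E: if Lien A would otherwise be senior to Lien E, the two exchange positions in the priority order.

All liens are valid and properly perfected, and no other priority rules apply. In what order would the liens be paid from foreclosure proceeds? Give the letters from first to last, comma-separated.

D, B, E, A, C

Adjusting effective dates: B relates back to Feb 24, 2015 (work commenced); D relates back to Dec 5, 2014 (work commenced); E relates back to the deed date Apr 28, 2016.
Ordering by effective date: D (Dec 5, 2014), B (Feb 24, 2015), A (Mar 1, 2016), E (Apr 28, 2016), C (May 20, 2016).
Because A would otherwise rank above E, the subordination swaps them.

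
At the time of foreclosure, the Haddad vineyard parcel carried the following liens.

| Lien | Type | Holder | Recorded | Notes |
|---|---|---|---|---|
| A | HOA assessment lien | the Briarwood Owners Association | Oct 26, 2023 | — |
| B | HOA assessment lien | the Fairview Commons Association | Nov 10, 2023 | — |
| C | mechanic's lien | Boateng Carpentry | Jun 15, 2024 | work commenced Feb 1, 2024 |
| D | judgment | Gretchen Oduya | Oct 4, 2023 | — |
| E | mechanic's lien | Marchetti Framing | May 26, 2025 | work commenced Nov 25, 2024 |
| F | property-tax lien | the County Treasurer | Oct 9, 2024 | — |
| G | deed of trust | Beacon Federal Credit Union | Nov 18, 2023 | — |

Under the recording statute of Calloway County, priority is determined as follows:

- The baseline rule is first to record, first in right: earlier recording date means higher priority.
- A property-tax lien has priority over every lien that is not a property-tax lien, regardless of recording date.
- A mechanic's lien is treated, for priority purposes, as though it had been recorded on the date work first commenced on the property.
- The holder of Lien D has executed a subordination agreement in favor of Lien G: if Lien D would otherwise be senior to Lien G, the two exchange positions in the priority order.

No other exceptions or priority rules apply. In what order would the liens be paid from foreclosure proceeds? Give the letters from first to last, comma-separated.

Effective dates after the stated exceptions: C relates back to Feb 1, 2024 (work commenced); E is treated as recorded Nov 25, 2024, the work-commencement date.
As a property-tax lien, F is senior to every other lien.
Remaining liens by effective date: D (Oct 4, 2023), A (Oct 26, 2023), B (Nov 10, 2023), G (Nov 18, 2023), C (Feb 1, 2024), E (Nov 25, 2024).
Because D would otherwise rank above G, the subordination swaps them.

F, G, A, B, D, C, E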